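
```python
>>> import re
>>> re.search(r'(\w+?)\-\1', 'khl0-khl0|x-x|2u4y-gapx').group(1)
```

'khl0'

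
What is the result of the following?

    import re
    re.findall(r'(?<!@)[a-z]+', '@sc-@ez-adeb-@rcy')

['c', 'z', 'adeb', 'cy']

The negative lookaround is zero-width — it rules out positions where the adjacent text would match, without consuming anything.
Walking the string: at [2:3] → 'c'; at [6:7] → 'z'; at [8:12] → 'adeb'; at [15:17] → 'cy'.
`findall` yields the raw match text (4 of them) because the pattern has no groups.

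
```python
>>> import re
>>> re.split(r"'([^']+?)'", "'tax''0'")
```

Matches to split on: at [0:5] → "'tax'"; at [5:8] → "'0'".
The group in the pattern means `split` returns the separators' captures alongside the pieces.

['', 'tax', '', '0', '']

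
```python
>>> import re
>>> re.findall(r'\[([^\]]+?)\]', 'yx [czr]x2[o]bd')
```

Scanning left to right: at [3:8] match '[czr]', group 1 = 'czr'; at [10:13] match '[o]', group 1 = 'o'.
With a single group, `findall` returns only what that group captured — 2 items.

['czr', 'o']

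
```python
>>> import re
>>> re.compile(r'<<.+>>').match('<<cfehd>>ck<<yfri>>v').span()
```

`match` is anchored at position 0; if the pattern doesn't fit there, it returns None.
The match spans [0:19] → '<<cfehd>>ck<<yfri>>'.

(0, 19)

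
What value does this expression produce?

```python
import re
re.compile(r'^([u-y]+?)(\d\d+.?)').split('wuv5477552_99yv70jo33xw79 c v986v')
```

['', 'wuv', '5477552_', '99yv70jo33xw79 c v986v']

Pattern: anchored at the start of the string; then one or more of a character in [u-y] (lazy) (captured); then a digit, then one or more of a digit, then optionally any character (captured).
The group in the pattern means `split` returns the separators' captures alongside the pieces.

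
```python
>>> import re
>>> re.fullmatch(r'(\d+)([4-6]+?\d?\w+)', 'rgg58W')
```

Pattern: one or more of a digit (captured); then one or more of a character in [4-6] (lazy), then optionally a digit, then one or more of a word character (captured).
For `fullmatch`, every character of the input must be accounted for by the pattern.
Here the string isn't matched end-to-end, so the call returns None.

None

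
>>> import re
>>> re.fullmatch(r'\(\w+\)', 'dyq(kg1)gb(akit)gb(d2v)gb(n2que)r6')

`fullmatch` succeeds only if the pattern covers the string from start to end.
Here the pattern can't cover the whole string, so the call returns None.

None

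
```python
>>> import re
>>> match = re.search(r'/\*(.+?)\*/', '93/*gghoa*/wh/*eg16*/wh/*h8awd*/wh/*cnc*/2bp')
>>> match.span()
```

Unlike `match`, `search` isn't anchored — it looks for the pattern anywhere in the string.
The match spans [2:11] → '/*gghoa*/'.
Captured: group 1 = 'gghoa'.

(2, 11)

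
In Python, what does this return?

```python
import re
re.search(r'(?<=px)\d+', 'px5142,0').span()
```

Because the assertion is zero-width, the text it checks is not consumed and won't appear in the result.
The match spans [2:6] → '5142'.

(2, 6)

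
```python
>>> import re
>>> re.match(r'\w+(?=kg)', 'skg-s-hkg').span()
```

The `(?=…)`/`(?<=…)` assertion just peeks at neighbouring text; it doesn't advance the match position.
`re.match` only tries the pattern at the start of the string.
The match spans [0:1] → 's'.

(0, 1)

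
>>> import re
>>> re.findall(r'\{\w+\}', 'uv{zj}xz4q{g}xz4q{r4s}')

Matches: at [2:6] → '{zj}'; at [10:13] → '{g}'; at [17:22] → '{r4s}'.
No capturing groups, so `findall` returns the 3 full match strings.

['{zj}', '{g}', '{r4s}']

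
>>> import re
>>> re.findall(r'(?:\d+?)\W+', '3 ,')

['3 ,']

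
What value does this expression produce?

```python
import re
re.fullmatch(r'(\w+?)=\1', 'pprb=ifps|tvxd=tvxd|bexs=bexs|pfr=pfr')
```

`fullmatch` succeeds only if the pattern covers the string from start to end.
Here the string isn't matched end-to-end, so the call returns None.

None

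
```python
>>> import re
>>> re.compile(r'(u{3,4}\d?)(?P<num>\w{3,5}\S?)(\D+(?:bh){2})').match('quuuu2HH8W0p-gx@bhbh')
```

None

The pattern matches 3 to 4 of a literal 'u', then optionally a digit (captured); then 3 to 5 of a word character, then optionally a non-whitespace character (captured as 'num'); then one or more of a non-digit, then the literal 'bh' repeated 2 times (captured).
`re.match` only tries the pattern at the start of the string.
Here position 0 doesn't satisfy it, so the call returns None.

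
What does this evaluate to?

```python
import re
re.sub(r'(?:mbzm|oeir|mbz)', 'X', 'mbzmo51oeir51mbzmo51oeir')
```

'Xo51X51Xo51X'

Alternation tries branches left to right and keeps the first one that lets the overall match succeed at that position.
Matches: at [0:4] → 'mbzm'; at [7:11] → 'oeir'; at [13:17] → 'mbzm'; at [20:24] → 'oeir'.
`sub` substitutes 'X' at each match site.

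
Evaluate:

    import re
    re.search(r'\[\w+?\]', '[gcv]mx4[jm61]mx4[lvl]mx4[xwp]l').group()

'[gcv]'

The match spans [0:5] → '[gcv]'.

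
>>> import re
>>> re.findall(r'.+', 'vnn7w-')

Since nothing is captured, `findall` lists the 1 matched substring directly.

['vnn7w-']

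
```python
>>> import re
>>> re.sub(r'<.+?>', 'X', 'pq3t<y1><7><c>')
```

A non-greedy quantifier consumes as few characters as it can — just enough that the remainder of the pattern still matches from where it stops; whatever follows it matches normally.
Each match is replaced by 'X'.

'pq3tXXX'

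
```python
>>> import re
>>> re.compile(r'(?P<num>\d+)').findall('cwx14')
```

The pattern matches one or more of a digit (captured as 'num').
With a single group, `findall` returns only what that group captured — 1 item.

['14']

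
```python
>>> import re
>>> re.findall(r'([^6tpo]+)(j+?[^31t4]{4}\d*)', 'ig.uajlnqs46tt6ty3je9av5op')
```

[('ig.ua', 'jlnqs46'), ('y3', 'je9av5')]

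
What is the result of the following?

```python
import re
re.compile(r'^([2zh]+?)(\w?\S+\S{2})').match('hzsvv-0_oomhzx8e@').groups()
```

('h', 'zsvv-0_oomhzx8e@')

The match spans [0:17] → 'hzsvv-0_oomhzx8e@'.
Captured: group 1 = 'h', group 2 = 'zsvv-0_oomhzx8e@'.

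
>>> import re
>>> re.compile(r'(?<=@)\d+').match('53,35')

None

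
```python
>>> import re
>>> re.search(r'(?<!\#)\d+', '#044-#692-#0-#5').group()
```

'44'

The negative lookaround is zero-width — it rules out positions where the adjacent text would match, without consuming anything.
The match spans [2:4] → '44'.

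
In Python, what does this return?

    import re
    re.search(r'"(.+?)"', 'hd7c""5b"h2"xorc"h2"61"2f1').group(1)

'"5b'

The match spans [4:9] → '""5b"'.
Captured: group 1 = '"5b'.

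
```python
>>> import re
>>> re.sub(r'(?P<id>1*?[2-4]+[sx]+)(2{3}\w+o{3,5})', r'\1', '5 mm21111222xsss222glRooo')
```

Pattern: zero or more of the literal '1' (lazy), then one or more of a character in [2-4], then one or more of one of [sx] (captured as 'id'); then exactly 3 of a literal '2', then one or more of a word character, then 3 to 5 of the literal 'o' (captured).
`\1` in the replacement pulls in group 1's text for each match.

'5 mm21111222xsss'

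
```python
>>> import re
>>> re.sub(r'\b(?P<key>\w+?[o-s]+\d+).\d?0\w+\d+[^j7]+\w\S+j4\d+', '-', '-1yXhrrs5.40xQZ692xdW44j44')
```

'--'

Pattern: a word boundary (`\b`, zero-width); then one or more of a word character (lazy), then one or more of a character in [o-s], then one or more of a digit (captured as 'key'); then any character, then optionally a digit, then a literal '0'; then one or more of a word character; then one or more of a digit; then one or more of any character except [j7], then a word character, then one or more of a non-whitespace character; then the literal 'j4', then one or more of a digit.
Every occurrence is swapped for '-'.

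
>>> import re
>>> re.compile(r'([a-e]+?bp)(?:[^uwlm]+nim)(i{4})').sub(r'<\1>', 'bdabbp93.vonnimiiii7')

The pattern matches one or more of a character in [a-e] (lazy), then the literal 'bp' (captured); then one or more of any character except [uwlm], then the literal 'nim' (non-capturing group); then exactly 4 of a literal 'i' (captured).
`\1` in the replacement pulls in group 1's text for each match.

'<bdabbp>7'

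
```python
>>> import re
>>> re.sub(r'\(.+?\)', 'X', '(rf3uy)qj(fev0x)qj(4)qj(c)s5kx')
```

'XqjXqjXqjXs5kx'

Lazy quantifiers expand one character at a time until the remainder of the pattern can match.
`sub` substitutes 'X' at each match site.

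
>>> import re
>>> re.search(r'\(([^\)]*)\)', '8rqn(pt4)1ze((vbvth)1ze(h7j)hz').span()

(4, 9)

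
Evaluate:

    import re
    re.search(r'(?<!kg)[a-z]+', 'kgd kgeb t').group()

The negative lookaround is zero-width — it rules out positions where the adjacent text would match, without consuming anything.
`search` walks the string left to right and returns the first match it finds.
The match spans [0:3] → 'kgd'.

'kgd'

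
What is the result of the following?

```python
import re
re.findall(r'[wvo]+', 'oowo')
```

['oowo']

This matches one or more of one of [wvo].
Scanning left to right: at [0:4] → 'oowo'.
No capturing groups, so `findall` returns the 1 full match string.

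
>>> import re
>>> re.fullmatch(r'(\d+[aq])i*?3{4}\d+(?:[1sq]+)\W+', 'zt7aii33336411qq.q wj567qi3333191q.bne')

None

The pattern matches one or more of a digit, then one of [aq] (captured); then zero or more of a literal 'i' (lazy), then exactly 4 of a literal '3', then one or more of a digit; then one or more of one of [1sq] (non-capturing group); then one or more of a non-word character.
For `fullmatch`, every character of the input must be accounted for by the pattern.
Here the pattern can't cover the whole string, so the call returns None.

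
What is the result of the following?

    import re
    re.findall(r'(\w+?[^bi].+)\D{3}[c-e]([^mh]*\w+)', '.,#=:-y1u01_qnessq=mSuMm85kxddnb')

[('y1u01_qnessq=mSuMm85', 'nb')]

With 2 capturing groups, `findall` returns a 2-tuple per match.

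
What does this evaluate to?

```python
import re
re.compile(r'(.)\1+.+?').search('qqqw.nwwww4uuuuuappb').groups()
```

The backreference `\1` re-matches whatever the first group consumed, character for character.
`re.search` scans for the first position where the pattern succeeds.
The match spans [0:4] → 'qqqw'.
Captured: group 1 = 'q'.

('q',)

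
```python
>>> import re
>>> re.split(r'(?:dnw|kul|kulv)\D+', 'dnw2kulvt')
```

Matches to split on: at [4:9] → 'kulvt'.
The string is cut at each match, leaving 2 pieces.

['dnw2', '']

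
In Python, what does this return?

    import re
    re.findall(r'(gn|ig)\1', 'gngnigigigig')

A backreference is literal: `\1` must see the identical characters the first group matched.
Because there's exactly one group, `findall` drops the full match and keeps group 1 from each hit.

['gn', 'ig', 'ig']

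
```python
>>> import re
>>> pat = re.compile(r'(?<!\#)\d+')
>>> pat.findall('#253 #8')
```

['53']

The negative lookaround is zero-width — it rules out positions where the adjacent text would match, without consuming anything.
No capturing groups, so `findall` returns the 1 full match string.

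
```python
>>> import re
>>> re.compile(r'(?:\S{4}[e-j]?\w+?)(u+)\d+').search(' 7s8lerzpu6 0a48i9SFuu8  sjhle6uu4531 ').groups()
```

The match spans [1:11] → '7s8lerzpu6'.
Captured: group 1 = 'u'.

('u',)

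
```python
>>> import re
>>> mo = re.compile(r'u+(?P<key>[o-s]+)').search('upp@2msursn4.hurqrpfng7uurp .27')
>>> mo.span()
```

(0, 3)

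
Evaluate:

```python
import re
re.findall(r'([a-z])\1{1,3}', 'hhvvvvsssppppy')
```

`\1` is not a pattern — it's the concrete string captured by group 1, re-applied verbatim.
Walking the string: at [0:2] match 'hh', group 1 = 'h'; at [2:6] match 'vvvv', group 1 = 'v'; at [6:9] match 'sss', group 1 = 's'; at [9:13] match 'pppp', group 1 = 'p'.
With a single group, `findall` returns only what that group captured — 4 items.

['h', 'v', 's', 'p']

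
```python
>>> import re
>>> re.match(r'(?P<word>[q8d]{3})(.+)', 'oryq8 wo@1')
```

None

With `match`, the pattern is implicitly anchored at the beginning.
Here the string doesn't start with a match, so the call returns None.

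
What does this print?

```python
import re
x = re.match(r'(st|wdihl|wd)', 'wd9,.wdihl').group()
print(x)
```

`match` is anchored at position 0; if the pattern doesn't fit there, it returns None.
The match spans [0:2] → 'wd'.
Captured: group 1 = 'wd'.

wd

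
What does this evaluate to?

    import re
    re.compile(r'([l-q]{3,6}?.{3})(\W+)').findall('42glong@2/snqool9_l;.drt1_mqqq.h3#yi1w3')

This matches 3 to 6 of a character in [l-q] (lazy), then exactly 3 of any character (captured); then one or more of a non-word character (captured).
Scanning left to right: at [3:10] match 'long@2/', groups = ('long@2', '/'); at [11:21] match 'nqool9_l;.', groups = ('nqool9_l', ';.'); at [26:34] match 'mqqq.h3#', groups = ('mqqq.h3', '#').
`findall` packs the 2 group values into a tuple for every match.

[('long@2', '/'), ('nqool9_l', ';.'), ('mqqq.h3', '#')]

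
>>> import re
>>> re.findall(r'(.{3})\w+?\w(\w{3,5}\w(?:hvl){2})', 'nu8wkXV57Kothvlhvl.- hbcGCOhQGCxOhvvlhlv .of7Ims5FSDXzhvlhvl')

[('nu8', 'V57Kothvlhvl'), ('v .', '5FSDXzhvlhvl')]

Lazy quantifiers expand one character at a time until the remainder of the pattern can match.
2 groups means each result is a tuple of 2 captured strings — 2 here.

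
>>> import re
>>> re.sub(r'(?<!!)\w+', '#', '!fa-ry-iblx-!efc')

A negative assertion filters positions out without eating any characters.
`sub` substitutes '#' at each match site.

'!f#-#-#-!e#'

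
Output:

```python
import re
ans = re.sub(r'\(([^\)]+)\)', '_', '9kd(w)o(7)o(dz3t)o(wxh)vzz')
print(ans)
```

Matches: at [3:6] → '(w)'; at [7:10] → '(7)'; at [11:17] → '(dz3t)'; at [18:23] → '(wxh)'.
Every occurrence is swapped for '_'.

9kd_o_o_o_vzz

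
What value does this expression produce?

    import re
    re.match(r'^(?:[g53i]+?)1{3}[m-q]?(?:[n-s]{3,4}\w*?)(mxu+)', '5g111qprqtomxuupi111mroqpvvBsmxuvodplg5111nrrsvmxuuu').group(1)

'mxuu'

The match spans [0:15] → '5g111qprqtomxuu'.
Captured: group 1 = 'mxuu'.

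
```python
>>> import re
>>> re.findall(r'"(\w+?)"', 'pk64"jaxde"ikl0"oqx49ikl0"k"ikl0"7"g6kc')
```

Scanning left to right: at [4:11] match '"jaxde"', group 1 = 'jaxde'; at [15:26] match '"oqx49ikl0"', group 1 = 'oqx49ikl0'; at [27:33] match '"ikl0"', group 1 = 'ikl0'.
One capturing group, so `findall` returns just the captured substring from each match — 3 in all.

['jaxde', 'oqx49ikl0', 'ikl0']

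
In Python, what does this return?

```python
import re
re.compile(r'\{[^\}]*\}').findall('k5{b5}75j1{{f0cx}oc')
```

['{b5}', '{{f0cx}']

With no groups in the pattern, `findall` gives back each whole match — 2 here.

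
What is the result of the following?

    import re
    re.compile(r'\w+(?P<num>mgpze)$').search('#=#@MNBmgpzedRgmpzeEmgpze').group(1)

Pattern: one or more of a word character; then the literal 'mg', then the literal 'pze' (captured as 'num'); then anchored at the end.
`search` walks the string left to right and returns the first match it finds.
The match spans [4:25] → 'MNBmgpzedRgmpzeEmgpze'.
Captured: group 1 = 'mgpze'.

'mgpze'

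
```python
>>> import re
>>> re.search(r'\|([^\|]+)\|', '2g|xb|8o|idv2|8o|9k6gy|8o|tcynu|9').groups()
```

('xb',)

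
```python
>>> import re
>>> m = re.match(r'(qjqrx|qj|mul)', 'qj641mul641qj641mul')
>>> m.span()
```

(0, 2)

`match` is anchored at position 0; if the pattern doesn't fit there, it returns None.
The match spans [0:2] → 'qj'.
Captured: group 1 = 'qj'.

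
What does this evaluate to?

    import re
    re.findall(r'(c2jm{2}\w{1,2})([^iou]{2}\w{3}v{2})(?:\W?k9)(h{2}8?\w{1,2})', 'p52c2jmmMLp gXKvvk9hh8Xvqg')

[('c2jmmML', 'p gXKvv', 'hh8Xv')]

Pattern: the literal 'c2j', then exactly 2 of a literal 'm', then 1 to 2 of a word character (captured); then exactly 2 of any character except [iou], then exactly 3 of a word character, then exactly 2 of a literal 'v' (captured); then optionally a non-word character, then the literal 'k9' (non-capturing group); then exactly 2 of a literal 'h', then optionally the literal '8', then 1 to 2 of a word character (captured).
Scanning left to right: at [3:24] match 'c2jmmMLp gXKvvk9hh8Xv', groups = ('c2jmmML', 'p gXKvv', 'hh8Xv').
Multiple groups make `findall` return tuples — one 3-tuple for the one match.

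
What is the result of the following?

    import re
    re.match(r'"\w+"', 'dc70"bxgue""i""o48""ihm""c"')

None

With `match`, the pattern is implicitly anchored at the beginning.
Here the pattern fails at index 0, so the call returns None.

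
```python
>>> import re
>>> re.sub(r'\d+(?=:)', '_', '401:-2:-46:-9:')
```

'_:-_:-_:-_:'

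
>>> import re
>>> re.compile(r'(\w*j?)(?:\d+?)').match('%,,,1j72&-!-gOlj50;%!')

With `match`, the pattern is implicitly anchored at the beginning.
Here position 0 doesn't satisfy it, so the call returns None.

None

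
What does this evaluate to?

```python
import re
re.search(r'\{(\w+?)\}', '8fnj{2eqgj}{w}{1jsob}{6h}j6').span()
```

`re.search` scans for the first position where the pattern succeeds.
The match spans [4:11] → '{2eqgj}'.
Captured: group 1 = '2eqgj'.

(4, 11)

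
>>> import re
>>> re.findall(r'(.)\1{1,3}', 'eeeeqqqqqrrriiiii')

['e', 'q', 'r', 'i']

`\1` has to match the exact text group 1 already captured.
`findall` collects group 1 from each match (4 total).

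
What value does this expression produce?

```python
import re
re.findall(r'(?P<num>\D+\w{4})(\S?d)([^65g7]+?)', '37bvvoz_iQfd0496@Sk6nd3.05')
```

The `?` after the quantifier makes it lazy — it takes as little as possible before letting the rest of the pattern try.
With 3 capturing groups, `findall` returns a 3-tuple per match.

[('bvvoz_iQf', 'd', '0'), ('@Sk6n', 'd', '3')]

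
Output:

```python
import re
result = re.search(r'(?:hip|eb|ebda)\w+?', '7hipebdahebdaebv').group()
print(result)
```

hipe

The match spans [1:5] → 'hipe'.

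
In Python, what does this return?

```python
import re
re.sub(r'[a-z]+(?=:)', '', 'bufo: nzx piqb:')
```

': nzx :'

The `(?=…)`/`(?<=…)` assertion just peeks at neighbouring text; it doesn't advance the match position.
Matches: at [0:4] → 'bufo'; at [10:14] → 'piqb'.
`sub` substitutes '' at each match site.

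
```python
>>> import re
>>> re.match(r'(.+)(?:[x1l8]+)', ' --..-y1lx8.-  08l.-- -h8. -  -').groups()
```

(' --..-y1lx8.-  08l.-- -h',)

The pattern matches one or more of any character (captured); then one or more of one of [x1l8] (non-capturing group).
`re.match` only tries the pattern at the start of the string.
The match spans [0:25] → ' --..-y1lx8.-  08l.-- -h8'.
Captured: group 1 = ' --..-y1lx8.-  08l.-- -h'.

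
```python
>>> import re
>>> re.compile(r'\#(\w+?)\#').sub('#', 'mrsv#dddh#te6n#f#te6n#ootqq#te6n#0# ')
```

Matches: at [4:10] → '#dddh#'; at [14:17] → '#f#'; at [21:28] → '#ootqq#'; at [32:35] → '#0#'.
`sub` substitutes '#' at each match site.

'mrsv#te6n#te6n#te6n# '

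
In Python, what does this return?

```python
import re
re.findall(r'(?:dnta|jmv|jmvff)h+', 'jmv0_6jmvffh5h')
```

['jmvffh']

Since nothing is captured, `findall` lists the 1 matched substring directly.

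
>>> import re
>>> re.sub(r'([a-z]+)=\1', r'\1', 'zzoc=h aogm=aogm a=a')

After group 1 captures some text, `\1` only succeeds where that same text appears again.
The replacement refers to a captured group, so each match is rewritten using its own captured text.

'zzoc=h aogm a'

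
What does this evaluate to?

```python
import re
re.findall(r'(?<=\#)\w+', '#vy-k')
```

['vy']

The lookaround is zero-width — it requires the adjacent text to match without consuming it, so the asserted text isn't part of the match.
Since nothing is captured, `findall` lists the 1 matched substring directly.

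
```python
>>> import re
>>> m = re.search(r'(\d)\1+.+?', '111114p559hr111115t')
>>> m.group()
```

'111114'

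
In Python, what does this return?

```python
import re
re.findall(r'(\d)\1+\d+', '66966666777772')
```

['6']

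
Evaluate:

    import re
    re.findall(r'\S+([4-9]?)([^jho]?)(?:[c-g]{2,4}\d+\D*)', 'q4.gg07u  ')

[('', '')]

2 groups means the one result is a tuple of 2 captured strings — 1 here.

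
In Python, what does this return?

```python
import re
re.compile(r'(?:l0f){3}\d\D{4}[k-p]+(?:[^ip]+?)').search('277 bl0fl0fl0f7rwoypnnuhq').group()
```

This matches the literal 'l0f' repeated 3 times, then a digit, then exactly 4 of a non-digit; then one or more of a character in [k-p]; then one or more of any character except [ip] (lazy) (non-capturing group).
The match spans [5:23] → 'l0fl0fl0f7rwoypnnu'.

'l0fl0fl0f7rwoypnnu'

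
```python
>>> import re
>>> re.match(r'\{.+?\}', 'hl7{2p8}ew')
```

None

`re.match` won't scan ahead — the pattern has to work from the very first character.
Here position 0 doesn't satisfy it, so the call returns None.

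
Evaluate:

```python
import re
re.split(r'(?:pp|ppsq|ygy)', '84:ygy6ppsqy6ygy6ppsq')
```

Branches in `(...|...)` are attempted left-to-right; the first branch that allows the whole pattern to succeed is taken.
Matches to split on: at [3:6] → 'ygy'; at [7:9] → 'pp'; at [13:16] → 'ygy'; at [17:19] → 'pp'.
`split` removes every match and returns the 5 fragments in between.

['84:', '6', 'sqy6', '6', 'sq']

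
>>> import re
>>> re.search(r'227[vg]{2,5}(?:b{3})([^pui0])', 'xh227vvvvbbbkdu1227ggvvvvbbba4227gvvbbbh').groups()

('k',)

This matches the literal '227', then 2 to 5 of one of [vg]; then exactly 3 of a literal 'b' (non-capturing group); then any character except [pui0] (captured).
`re.search` scans for the first position where the pattern succeeds.
The match spans [2:13] → '227vvvvbbbk'.
Captured: group 1 = 'k'.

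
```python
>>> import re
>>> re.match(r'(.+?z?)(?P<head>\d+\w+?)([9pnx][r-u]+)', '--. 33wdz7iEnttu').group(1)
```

'--. '

The match spans [0:16] → '--. 33wdz7iEnttu'.
Captured: group 1 = '--. ', group 2 = '33wdz7iE', group 3 = 'nttu'.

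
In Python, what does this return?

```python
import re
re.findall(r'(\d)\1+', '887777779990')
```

['8', '7', '9']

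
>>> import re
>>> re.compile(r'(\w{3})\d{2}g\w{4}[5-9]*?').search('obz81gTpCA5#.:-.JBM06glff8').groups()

Pattern: exactly 3 of a word character (captured); then exactly 2 of a digit, then a literal 'g'; then exactly 4 of a word character, then zero or more of a character in [5-9] (lazy).
Lazy quantifiers expand one character at a time until the remainder of the pattern can match.
Unlike `match`, `search` isn't anchored — it looks for the pattern anywhere in the string.
The match spans [0:10] → 'obz81gTpCA'.
Captured: group 1 = 'obz'.

('obz',)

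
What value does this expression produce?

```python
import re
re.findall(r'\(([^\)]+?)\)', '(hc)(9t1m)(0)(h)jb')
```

Scanning left to right: at [0:4] match '(hc)', group 1 = 'hc'; at [4:10] match '(9t1m)', group 1 = '9t1m'; at [10:13] match '(0)', group 1 = '0'; at [13:16] match '(h)', group 1 = 'h'.
With a single group, `findall` returns only what that group captured — 4 items.

['hc', '9t1m', '0', 'h']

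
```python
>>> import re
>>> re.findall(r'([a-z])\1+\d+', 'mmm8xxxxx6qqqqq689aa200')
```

['m', 'x', 'q', 'a']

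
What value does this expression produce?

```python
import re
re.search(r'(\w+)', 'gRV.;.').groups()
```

The match spans [0:3] → 'gRV'.
Captured: group 1 = 'gRV'.

('gRV',)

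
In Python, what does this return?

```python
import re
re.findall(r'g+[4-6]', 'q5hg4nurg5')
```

['g4', 'g5']

This matches one or more of a literal 'g'; then a character in [4-6].
Walking the string: at [3:5] → 'g4'; at [8:10] → 'g5'.
With no groups in the pattern, `findall` gives back each whole match — 2 here.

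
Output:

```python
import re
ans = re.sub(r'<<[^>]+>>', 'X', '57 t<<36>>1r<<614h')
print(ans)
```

Matches: at [4:10] → '<<36>>'.
Every occurrence is swapped for 'X'.

57 tX1r<<614h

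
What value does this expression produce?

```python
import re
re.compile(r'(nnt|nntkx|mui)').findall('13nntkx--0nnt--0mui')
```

Alternation tries branches left to right and keeps the first one that lets the overall match succeed at that position.
One capturing group, so `findall` returns just the captured substring from each match — 3 in all.

['nnt', 'nnt', 'mui']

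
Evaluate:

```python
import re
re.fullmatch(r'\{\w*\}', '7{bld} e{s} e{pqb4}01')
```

None

For `fullmatch`, every character of the input must be accounted for by the pattern.
Here there's no way to consume every character, so the call returns None.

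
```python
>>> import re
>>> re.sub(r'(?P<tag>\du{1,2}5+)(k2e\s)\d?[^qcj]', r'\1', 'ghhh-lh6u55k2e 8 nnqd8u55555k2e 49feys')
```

The replacement refers to a captured group, so each match is rewritten using its own captured text.

'ghhh-lh6u55nnqd8u55555feys'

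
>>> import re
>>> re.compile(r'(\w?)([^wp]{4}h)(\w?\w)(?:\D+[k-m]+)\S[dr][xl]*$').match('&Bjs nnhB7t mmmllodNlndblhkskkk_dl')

The pattern matches optionally a word character (captured); then exactly 4 of any character except [wp], then the literal 'h' (captured); then optionally a word character, then a word character (captured); then one or more of a non-digit, then one or more of a character in [k-m] (non-capturing group); then a non-whitespace character, then one of [dr], then zero or more of one of [xl]; then anchored at the end.
`re.match` only tries the pattern at the start of the string.
Here the string doesn't start with a match, so the call returns None.

None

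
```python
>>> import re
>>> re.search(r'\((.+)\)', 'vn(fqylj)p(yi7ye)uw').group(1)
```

'fqylj)p(yi7ye'

The match spans [2:17] → '(fqylj)p(yi7ye)'.
Captured: group 1 = 'fqylj)p(yi7ye'.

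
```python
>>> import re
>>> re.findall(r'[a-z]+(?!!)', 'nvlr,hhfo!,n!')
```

['nvlr', 'hhf']

Because the assertion is negative and zero-width, positions next to the forbidden text are skipped.
Scanning left to right: at [0:4] → 'nvlr'; at [5:8] → 'hhf'.
No capturing groups, so `findall` returns the 2 full match strings.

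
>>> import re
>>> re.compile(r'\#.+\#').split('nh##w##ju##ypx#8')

Matches to split on: at [2:15] → '##w##ju##ypx#'.
The string is cut at each match, leaving 2 pieces.

['nh', '8']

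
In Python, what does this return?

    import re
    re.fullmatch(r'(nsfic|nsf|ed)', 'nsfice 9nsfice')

None

For `fullmatch`, every character of the input must be accounted for by the pattern.
Here there's no way to consume every character, so the call returns None.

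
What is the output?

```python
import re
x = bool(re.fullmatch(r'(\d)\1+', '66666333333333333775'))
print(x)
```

False

`re.fullmatch` is like wrapping the pattern in `^…$` (in single-line mode).
Here there's no way to consume every character, so the call returns None, and `bool(None)` is False.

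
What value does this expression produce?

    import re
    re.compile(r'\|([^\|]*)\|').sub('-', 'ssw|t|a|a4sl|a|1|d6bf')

Matches: at [3:6] → '|t|'; at [7:13] → '|a4sl|'; at [14:17] → '|1|'.
Every occurrence is swapped for '-'.

'ssw-a-a-d6bf'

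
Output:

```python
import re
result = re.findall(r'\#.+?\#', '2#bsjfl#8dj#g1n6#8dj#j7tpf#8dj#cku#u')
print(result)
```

Lazy quantifiers expand one character at a time until the remainder of the pattern can match.
Walking the string: at [1:8] → '#bsjfl#'; at [11:17] → '#g1n6#'; at [20:27] → '#j7tpf#'; at [30:35] → '#cku#'.
Since nothing is captured, `findall` lists the 4 matched substrings directly.

['#bsjfl#', '#g1n6#', '#j7tpf#', '#cku#']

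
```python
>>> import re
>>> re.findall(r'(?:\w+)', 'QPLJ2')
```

This matches one or more of a word character (non-capturing group).
Walking the string: at [0:5] → 'QPLJ2'.
With no groups in the pattern, `findall` gives back each whole match — 1 here.

['QPLJ2']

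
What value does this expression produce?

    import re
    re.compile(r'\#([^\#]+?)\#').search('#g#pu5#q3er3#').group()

'#g#'

The match spans [0:3] → '#g#'.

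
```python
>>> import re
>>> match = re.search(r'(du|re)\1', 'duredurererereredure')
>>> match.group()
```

`\1` has to match the exact text group 1 already captured.
The match spans [6:10] → 'rere'.

'rere'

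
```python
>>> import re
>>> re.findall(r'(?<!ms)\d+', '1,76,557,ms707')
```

['1', '76', '557', '07']

Because the assertion is negative and zero-width, positions next to the forbidden text are skipped.
Matches: at [0:1] → '1'; at [2:4] → '76'; at [5:8] → '557'; at [12:14] → '07'.
`findall` yields the raw match text (4 of them) because the pattern has no groups.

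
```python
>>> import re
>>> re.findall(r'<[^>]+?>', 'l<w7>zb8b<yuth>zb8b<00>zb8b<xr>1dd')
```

['<w7>', '<yuth>', '<00>', '<xr>']

Walking the string: at [1:5] → '<w7>'; at [9:15] → '<yuth>'; at [19:23] → '<00>'; at [27:31] → '<xr>'.
With no groups in the pattern, `findall` gives back each whole match — 4 here.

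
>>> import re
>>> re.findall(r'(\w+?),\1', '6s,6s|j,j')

['6s', 'j']

After group 1 captures some text, `\1` only succeeds where that same text appears again.
One capturing group, so `findall` returns just the captured substring from each match — 2 in all.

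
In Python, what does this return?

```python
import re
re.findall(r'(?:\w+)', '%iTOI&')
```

With no groups in the pattern, `findall` gives back each whole match — 1 here.

['iTOI']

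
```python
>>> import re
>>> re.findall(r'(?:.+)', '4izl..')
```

['4izl..']

Pattern: one or more of any character (non-capturing group).
Since nothing is captured, `findall` lists the 1 matched substring directly.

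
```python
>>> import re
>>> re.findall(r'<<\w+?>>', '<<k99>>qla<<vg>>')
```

Matches: at [0:7] → '<<k99>>'; at [10:16] → '<<vg>>'.
`findall` yields the raw match text (2 of them) because the pattern has no groups.

['<<k99>>', '<<vg>>']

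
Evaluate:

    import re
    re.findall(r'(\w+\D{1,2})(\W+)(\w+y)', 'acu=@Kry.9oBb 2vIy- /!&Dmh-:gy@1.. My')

The pattern matches one or more of a word character, then 1 to 2 of a non-digit (captured); then one or more of a non-word character (captured); then one or more of a word character, then the literal 'y' (captured).
Scanning left to right: at [0:8] match 'acu=@Kry', groups = ('acu=', '@', 'Kry'); at [9:18] match '9oBb 2vIy', groups = ('9oBb', ' ', '2vIy'); at [23:30] match 'Dmh-:gy', groups = ('Dmh-', ':', 'gy'); at [31:37] match '1.. My', groups = ('1..', ' ', 'My').
With 3 capturing groups, `findall` returns a 3-tuple per match.

[('acu=', '@', 'Kry'), ('9oBb', ' ', '2vIy'), ('Dmh-', ':', 'gy'), ('1..', ' ', 'My')]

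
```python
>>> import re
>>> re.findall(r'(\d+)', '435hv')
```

Pattern: one or more of a digit (captured).
Walking the string: at [0:3] match '435', group 1 = '435'.
One capturing group, so `findall` returns just the captured substring from the one match — 1 in all.

['435']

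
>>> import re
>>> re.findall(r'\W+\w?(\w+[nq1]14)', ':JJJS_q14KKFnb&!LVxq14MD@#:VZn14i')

['JJS_q14', 'Vxq14', 'Zn14']

With a single group, `findall` returns only what that group captured — 3 items.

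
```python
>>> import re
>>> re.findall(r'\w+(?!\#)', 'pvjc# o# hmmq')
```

Because the assertion is negative and zero-width, positions next to the forbidden text are skipped.
Walking the string: at [0:3] → 'pvj'; at [9:13] → 'hmmq'.
Since nothing is captured, `findall` lists the 2 matched substrings directly.

['pvj', 'hmmq']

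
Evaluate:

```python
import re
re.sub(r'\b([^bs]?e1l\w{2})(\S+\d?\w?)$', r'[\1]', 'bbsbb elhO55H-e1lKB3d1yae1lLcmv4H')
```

'bbsbb elhO55H[-e1lKB]'

Pattern: a word boundary (`\b`, zero-width); then optionally any character except [bs], then the literal 'e1l', then exactly 2 of a word character (captured); then one or more of a non-whitespace character, then optionally a digit, then optionally a word character (captured); then anchored at the end.
Matches: at [13:33] → '-e1lKB3d1yae1lLcmv4H'.
Each match is replaced using the text its own group 1 captured.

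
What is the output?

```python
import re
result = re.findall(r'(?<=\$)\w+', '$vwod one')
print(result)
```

The `(?=…)`/`(?<=…)` assertion just peeks at neighbouring text; it doesn't advance the match position.
Walking the string: at [1:5] → 'vwod'.
`findall` yields the raw match text (1 of them) because the pattern has no groups.

['vwod']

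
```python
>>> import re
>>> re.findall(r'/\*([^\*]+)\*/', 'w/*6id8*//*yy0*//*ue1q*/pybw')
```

['6id8', 'yy0', 'ue1q']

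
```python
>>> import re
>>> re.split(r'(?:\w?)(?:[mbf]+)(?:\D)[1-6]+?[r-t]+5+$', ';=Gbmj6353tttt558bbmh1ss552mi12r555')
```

The pattern matches optionally a word character (non-capturing group); then one or more of one of [mbf] (non-capturing group); then a non-digit (non-capturing group); then one or more of a character in [1-6] (lazy), then one or more of a character in [r-t], then one or more of the literal '5'; then anchored at the end.
Matches to split on: at [26:35] → '2mi12r555'.
Each match becomes a cut point; 2 segments remain.

[';=Gbmj6353tttt558bbmh1ss55', '']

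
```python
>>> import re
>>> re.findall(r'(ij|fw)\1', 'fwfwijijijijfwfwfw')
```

['fw', 'ij', 'ij', 'fw']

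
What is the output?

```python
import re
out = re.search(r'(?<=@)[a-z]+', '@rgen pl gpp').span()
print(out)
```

(1, 5)

The lookaround is zero-width — it requires the adjacent text to match without consuming it, so the asserted text isn't part of the match.
The match spans [1:5] → 'rgen'.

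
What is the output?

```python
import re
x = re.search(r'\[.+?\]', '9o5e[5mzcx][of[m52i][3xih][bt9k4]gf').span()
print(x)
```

A `+?`/`*?`/`{m,n}?` starts at its minimum and grows only as far as needed for what follows to match.
`re.search` tries every starting position until one works.
The match spans [4:11] → '[5mzcx]'.

(4, 11)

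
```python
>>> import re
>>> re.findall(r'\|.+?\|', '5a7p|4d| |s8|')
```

With the lazy modifier that quantifier settles for the fewest repetitions that let the rest of the pattern succeed (the atoms after it are unaffected and can still be greedy).
Scanning left to right: at [4:8] → '|4d|'; at [9:13] → '|s8|'.
No capturing groups, so `findall` returns the 2 full match strings.

['|4d|', '|s8|']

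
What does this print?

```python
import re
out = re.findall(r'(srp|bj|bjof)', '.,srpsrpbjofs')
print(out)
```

Branches in `(...|...)` are attempted left-to-right; the first branch that allows the whole pattern to succeed is taken.
One capturing group, so `findall` returns just the captured substring from each match — 3 in all.

['srp', 'srp', 'bj']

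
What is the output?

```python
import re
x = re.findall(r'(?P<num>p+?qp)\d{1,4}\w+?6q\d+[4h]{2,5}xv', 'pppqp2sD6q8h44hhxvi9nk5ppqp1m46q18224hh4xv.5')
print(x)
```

This matches one or more of the literal 'p' (lazy), then the literal 'qp' (captured as 'num'); then 1 to 4 of a digit; then one or more of a word character (lazy), then the literal '6q'; then one or more of a digit, then 2 to 5 of one of [4h], then the literal 'xv'.
Matches: at [0:18] match 'pppqp2sD6q8h44hhxv', group 1 = 'pppqp'; at [23:42] match 'ppqp1m46q18224hh4xv', group 1 = 'ppqp'.
With a single group, `findall` returns only what that group captured — 2 items.

['pppqp', 'ppqp']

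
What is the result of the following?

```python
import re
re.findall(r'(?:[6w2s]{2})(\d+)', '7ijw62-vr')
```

['2']

This matches exactly 2 of one of [6w2s] (non-capturing group); then one or more of a digit (captured).
Walking the string: at [3:6] match 'w62', group 1 = '2'.
With a single group, `findall` returns only what that group captured — 1 item.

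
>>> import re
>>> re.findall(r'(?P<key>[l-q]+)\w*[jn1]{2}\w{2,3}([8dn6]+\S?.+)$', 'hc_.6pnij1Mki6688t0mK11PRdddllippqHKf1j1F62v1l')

[('pn', '62v1l')]

The pattern matches one or more of a character in [l-q] (captured as 'key'); then zero or more of a word character; then exactly 2 of one of [jn1], then 2 to 3 of a word character; then one or more of one of [8dn6], then optionally a non-whitespace character, then one or more of any character (captured); then anchored at the end.
Scanning left to right: at [5:46] match 'pnij1Mki6688t0mK11PRdddllippqHKf1j1F62v1l', groups = ('pn', '62v1l').
`findall` packs the 2 group values into a tuple for every match.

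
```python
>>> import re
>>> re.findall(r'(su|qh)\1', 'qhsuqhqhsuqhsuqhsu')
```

`\1` is not a pattern — it's the concrete string captured by group 1, re-applied verbatim.
Because there's exactly one group, `findall` drops the full match and keeps group 1 from the one hit.

['qh']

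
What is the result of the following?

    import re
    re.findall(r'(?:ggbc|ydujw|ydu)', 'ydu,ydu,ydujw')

Branches in `(...|...)` are attempted left-to-right; the first branch that allows the whole pattern to succeed is taken.
Since nothing is captured, `findall` lists the 3 matched substrings directly.

['ydu', 'ydu', 'ydujw']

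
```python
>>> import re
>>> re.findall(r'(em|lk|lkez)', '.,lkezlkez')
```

['lk', 'lk']

Alternation isn't longest-match — the leftmost alternative that fits at this position is chosen.
Matches: at [2:4] match 'lk', group 1 = 'lk'; at [6:8] match 'lk', group 1 = 'lk'.
One capturing group, so `findall` returns just the captured substring from each match — 2 in all.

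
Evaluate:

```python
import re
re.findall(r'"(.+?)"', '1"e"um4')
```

['e']

Scanning left to right: at [1:4] match '"e"', group 1 = 'e'.
One capturing group, so `findall` returns just the captured substring from the one match — 1 in all.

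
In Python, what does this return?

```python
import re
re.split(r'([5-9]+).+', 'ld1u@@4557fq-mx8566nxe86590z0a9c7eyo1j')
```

This matches one or more of a character in [5-9] (captured); then one or more of any character.
Matches to split on: at [7:38] → '557fq-mx8566nxe86590z0a9c7eyo1j'.
Because the pattern has a capturing group, `split` also inserts each captured text between the pieces.

['ld1u@@4', '557', '']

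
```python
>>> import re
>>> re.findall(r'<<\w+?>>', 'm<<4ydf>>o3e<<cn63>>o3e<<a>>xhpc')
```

['<<4ydf>>', '<<cn63>>', '<<a>>']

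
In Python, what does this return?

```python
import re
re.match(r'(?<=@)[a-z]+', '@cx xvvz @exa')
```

The `(?=…)`/`(?<=…)` assertion just peeks at neighbouring text; it doesn't advance the match position.
`re.match` only tries the pattern at the start of the string.
Here the string doesn't start with a match, so the call returns None.

None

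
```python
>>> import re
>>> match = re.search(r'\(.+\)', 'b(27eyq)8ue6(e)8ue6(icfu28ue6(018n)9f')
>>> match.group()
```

The match spans [1:35] → '(27eyq)8ue6(e)8ue6(icfu28ue6(018n)'.

'(27eyq)8ue6(e)8ue6(icfu28ue6(018n)'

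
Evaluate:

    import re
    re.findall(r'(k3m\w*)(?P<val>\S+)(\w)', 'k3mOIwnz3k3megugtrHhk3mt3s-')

[('k3mOIwnz3k3megugtrHhk3mt', '3', 's')]

The pattern matches the literal 'k3m', then zero or more of a word character (captured); then one or more of a non-whitespace character (captured as 'val'); then a word character (captured).
Walking the string: at [0:26] match 'k3mOIwnz3k3megugtrHhk3mt3s', groups = ('k3mOIwnz3k3megugtrHhk3mt', '3', 's').
Multiple groups make `findall` return tuples — one 3-tuple for the one match.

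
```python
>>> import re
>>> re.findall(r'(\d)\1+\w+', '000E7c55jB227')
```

['0']

`\1` is not a pattern — it's the concrete string captured by group 1, re-applied verbatim.
Walking the string: at [0:13] match '000E7c55jB227', group 1 = '0'.
With a single group, `findall` returns only what that group captured — 1 item.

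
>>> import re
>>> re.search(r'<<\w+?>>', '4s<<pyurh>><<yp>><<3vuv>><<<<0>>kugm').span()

The match spans [2:11] → '<<pyurh>>'.

(2, 11)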